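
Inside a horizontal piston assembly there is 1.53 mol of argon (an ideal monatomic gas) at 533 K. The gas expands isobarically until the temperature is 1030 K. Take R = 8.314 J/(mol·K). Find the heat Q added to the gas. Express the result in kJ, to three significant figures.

Q ≈ 15.8 kJ

Isobaric: W = nRΔT = (1.53)(8.314)(497) = 6322 J.
ΔU = nCᵥΔT with Cᵥ = 3R/2: ΔU = (1.53)(12.47)(497) = 9483 J.
Q = ΔU + W = 9483 + 6322 = 15805 J.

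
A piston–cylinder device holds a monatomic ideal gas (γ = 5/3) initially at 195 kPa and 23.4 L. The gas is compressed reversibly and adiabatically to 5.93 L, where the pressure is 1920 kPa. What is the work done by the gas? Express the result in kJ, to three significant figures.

Adiabatic: W = (P₁V₁ − P₂V₂)/(γ − 1) with γ = 5/3.
P₁V₁ = 4563 J, P₂V₂ = 11386 J.
W = (4563 − 11386) / 0.6667 = -10234 J.

W ≈ -10.2 kJ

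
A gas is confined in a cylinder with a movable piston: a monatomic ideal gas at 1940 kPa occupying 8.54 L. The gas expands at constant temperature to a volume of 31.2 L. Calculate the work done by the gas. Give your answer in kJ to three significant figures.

W ≈ 21.5 kJ

Isothermal: W = nRT ln(V₂/V₁) = P₁V₁ ln(V₂/V₁).
P₁V₁ = (1940 kPa)(8.54 L) = 16568 J.
W = 16568 × ln(31.2/8.54) = 16568 × 1.296
W_by_gas = 21466 J.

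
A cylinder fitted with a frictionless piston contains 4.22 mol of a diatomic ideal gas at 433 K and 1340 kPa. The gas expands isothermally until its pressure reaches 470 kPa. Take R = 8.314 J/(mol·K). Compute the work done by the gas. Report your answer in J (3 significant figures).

Isothermal process: W = nRT ln(V₂/V₁) = nRT ln(P₁/P₂).
W = (4.22)(8.314)(433) × ln(1340/470)
  = 15192 × ln(2.851) = 15192 × 1.048
W_by_gas = 15916 J.

W ≈ 15900 J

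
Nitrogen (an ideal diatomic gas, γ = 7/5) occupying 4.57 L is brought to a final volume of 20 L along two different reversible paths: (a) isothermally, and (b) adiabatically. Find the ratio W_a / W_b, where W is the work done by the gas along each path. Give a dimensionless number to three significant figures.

W_a / W_b ≈ 1.32

Path (a) isothermal: W = P₁V₁ ln(V₂/V₁) → W_a/(P₁V₁) = 1.476.
Path (b) adiabatic: W = P₁V₁(1 − (V₁/V₂)^(γ−1))/(γ−1) → W_b/(P₁V₁) = 1.115.
W_a / W_b = 1.476 / 1.115 = 1.324.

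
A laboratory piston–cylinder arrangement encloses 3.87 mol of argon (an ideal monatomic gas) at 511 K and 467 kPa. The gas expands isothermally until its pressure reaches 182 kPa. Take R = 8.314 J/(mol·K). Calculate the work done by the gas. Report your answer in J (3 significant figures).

W ≈ 15500 J

Isothermal process: W = nRT ln(V₂/V₁) = nRT ln(P₁/P₂).
W = (3.87)(8.314)(511) × ln(467/182)
  = 16442 × ln(2.566) = 16442 × 0.9423
W_by_gas = 15493 J.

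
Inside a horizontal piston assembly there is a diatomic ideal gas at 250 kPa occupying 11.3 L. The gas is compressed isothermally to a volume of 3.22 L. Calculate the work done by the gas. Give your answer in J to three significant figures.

Isothermal: W = nRT ln(V₂/V₁) = P₁V₁ ln(V₂/V₁).
P₁V₁ = (250 kPa)(11.3 L) = 2825 J.
W = 2825 × ln(3.22/11.3) = 2825 × -1.255
W_by_gas = -3547 J.

W ≈ -3550 J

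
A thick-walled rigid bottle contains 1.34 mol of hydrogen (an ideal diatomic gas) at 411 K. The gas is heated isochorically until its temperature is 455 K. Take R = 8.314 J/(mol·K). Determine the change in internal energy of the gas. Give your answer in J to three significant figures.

Constant volume ⇒ W = 0, so Q = ΔU = nCᵥΔT with Cᵥ = 5R/2 = 20.79 J/(mol·K).
ΔU = (1.34)(20.79)(455 − 411) = 1225 J.

ΔU ≈ 1230 J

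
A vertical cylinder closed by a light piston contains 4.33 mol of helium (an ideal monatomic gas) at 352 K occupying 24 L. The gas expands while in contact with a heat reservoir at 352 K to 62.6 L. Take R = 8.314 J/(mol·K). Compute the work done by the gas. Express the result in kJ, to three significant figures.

Isothermal: W = nRT ln(V₂/V₁).
W = (4.33)(8.314)(352) × ln(62.6/24)
  = 12672 × 0.9587
W_by_gas = 12149 J.

W ≈ 12.1 kJ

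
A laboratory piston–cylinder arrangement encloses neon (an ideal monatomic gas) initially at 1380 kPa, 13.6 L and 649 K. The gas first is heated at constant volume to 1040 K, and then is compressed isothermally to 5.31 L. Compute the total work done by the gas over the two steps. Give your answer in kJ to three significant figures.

W_total ≈ -28.3 kJ

Step 1 (isochoric): W = 0 (constant volume).
After step 1: P = 2211 kPa (V unchanged).
Step 2 (isothermal): W = P₁V₁ ln(V₂/V₁) = (30075) ln(5.31/13.6) = -28285 J.
W_total = 0 − 28285 = -28285 J.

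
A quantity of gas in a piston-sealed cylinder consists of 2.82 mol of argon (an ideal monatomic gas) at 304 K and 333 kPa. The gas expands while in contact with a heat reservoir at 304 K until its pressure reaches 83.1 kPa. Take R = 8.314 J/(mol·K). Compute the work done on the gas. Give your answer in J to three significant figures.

Isothermal process: W = nRT ln(V₂/V₁) = nRT ln(P₁/P₂).
W = (2.82)(8.314)(304) × ln(333/83.1)
  = 7127 × ln(4.007) = 7127 × 1.388
W_by_gas = 9894 J; work on gas = −W_by = -9894 J.

W ≈ -9890 J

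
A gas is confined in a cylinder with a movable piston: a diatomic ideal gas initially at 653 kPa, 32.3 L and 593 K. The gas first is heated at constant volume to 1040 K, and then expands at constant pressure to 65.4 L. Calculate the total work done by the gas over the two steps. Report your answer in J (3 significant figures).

W_total ≈ 37900 J

Step 1 (isochoric): W = 0 (constant volume).
After step 1: P = 1145 kPa (V unchanged).
Step 2 (isobaric): W = PΔV = (1145 kPa)(65.4 − 32.3 L) = 37907 J.
W_total = 0 + 37907 = 37907 J.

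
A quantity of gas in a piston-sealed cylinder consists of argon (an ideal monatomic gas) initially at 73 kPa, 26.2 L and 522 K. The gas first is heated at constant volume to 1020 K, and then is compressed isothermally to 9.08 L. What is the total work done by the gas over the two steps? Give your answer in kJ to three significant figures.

Step 1 (isochoric): W = 0 (constant volume).
After step 1: P = 142.6 kPa (V unchanged).
Step 2 (isothermal): W = P₁V₁ ln(V₂/V₁) = (3737) ln(9.08/26.2) = -3960 J.
W_total = 0 − 3960 = -3960 J.

W_total ≈ -3.96 kJ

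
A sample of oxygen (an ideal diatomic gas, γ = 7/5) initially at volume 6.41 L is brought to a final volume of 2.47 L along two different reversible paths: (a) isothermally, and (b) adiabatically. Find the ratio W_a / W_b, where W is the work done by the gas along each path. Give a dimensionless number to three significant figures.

Path (a) isothermal: W = P₁V₁ ln(V₂/V₁) → W_a/(P₁V₁) = -0.9536.
Path (b) adiabatic: W = P₁V₁(1 − (V₁/V₂)^(γ−1))/(γ−1) → W_b/(P₁V₁) = -1.161.
W_a / W_b = -0.9536 / -1.161 = 0.8214.

W_a / W_b ≈ 0.821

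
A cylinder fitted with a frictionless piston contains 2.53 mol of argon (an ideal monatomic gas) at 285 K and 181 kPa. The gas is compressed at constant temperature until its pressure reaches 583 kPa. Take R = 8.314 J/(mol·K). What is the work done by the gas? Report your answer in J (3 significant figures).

Isothermal process: W = nRT ln(V₂/V₁) = nRT ln(P₁/P₂).
W = (2.53)(8.314)(285) × ln(181/583)
  = 5995 × ln(0.3105) = 5995 × -1.17
W_by_gas = -7012 J.

W ≈ -7010 J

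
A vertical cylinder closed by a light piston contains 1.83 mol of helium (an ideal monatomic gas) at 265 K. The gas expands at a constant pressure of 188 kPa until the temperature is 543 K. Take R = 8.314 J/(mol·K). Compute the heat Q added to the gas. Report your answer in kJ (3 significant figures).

Q ≈ 10.6 kJ

Isobaric: W = nRΔT = (1.83)(8.314)(278) = 4230 J.
ΔU = nCᵥΔT with Cᵥ = 3R/2: ΔU = (1.83)(12.47)(278) = 6344 J.
Q = ΔU + W = 6344 + 4230 = 10574 J.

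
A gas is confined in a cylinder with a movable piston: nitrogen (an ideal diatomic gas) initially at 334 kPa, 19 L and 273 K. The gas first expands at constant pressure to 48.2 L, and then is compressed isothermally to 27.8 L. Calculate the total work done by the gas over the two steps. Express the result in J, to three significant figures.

Step 1 (isobaric): W = PΔV = (334 kPa)(48.2 − 19 L) = 9753 J.
After step 1: P = 334 kPa, V = 48.2 L, T = 692.6 K.
Step 2 (isothermal): W = P₁V₁ ln(V₂/V₁) = (16099) ln(27.8/48.2) = -8860 J.
W_total = 9753 − 8860 = 893.3 J.

W_total ≈ 893 J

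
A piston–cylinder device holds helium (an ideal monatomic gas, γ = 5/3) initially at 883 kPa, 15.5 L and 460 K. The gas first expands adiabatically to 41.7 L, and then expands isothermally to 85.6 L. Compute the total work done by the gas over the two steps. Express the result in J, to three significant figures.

W_total ≈ 15000 J

Step 1 (adiabatic): W = (P₁V₁ − P₂V₂)/(γ−1) = (13686 − 7075)/0.667 = 9917 J.
After step 1: P = 169.7 kPa, V = 41.7 L, T = 237.8 K.
Step 2 (isothermal): W = P₁V₁ ln(V₂/V₁) = (7075) ln(85.6/41.7) = 5089 J.
W_total = 9917 + 5089 = 15005 J.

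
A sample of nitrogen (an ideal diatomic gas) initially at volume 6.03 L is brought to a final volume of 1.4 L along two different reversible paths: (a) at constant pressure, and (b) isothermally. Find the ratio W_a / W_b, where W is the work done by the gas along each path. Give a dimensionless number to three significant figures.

Path (a) isobaric: W = P₁(V₂ − V₁) → W_a/(P₁V₁) = -0.7678.
Path (b) isothermal: W = P₁V₁ ln(V₂/V₁) → W_b/(P₁V₁) = -1.46.
W_a / W_b = -0.7678 / -1.46 = 0.5258.

W_a / W_b ≈ 0.526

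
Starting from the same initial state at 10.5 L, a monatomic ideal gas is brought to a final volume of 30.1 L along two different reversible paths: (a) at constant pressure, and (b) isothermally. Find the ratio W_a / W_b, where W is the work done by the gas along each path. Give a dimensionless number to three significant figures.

Path (a) isobaric: W = P₁(V₂ − V₁) → W_a/(P₁V₁) = 1.867.
Path (b) isothermal: W = P₁V₁ ln(V₂/V₁) → W_b/(P₁V₁) = 1.053.
W_a / W_b = 1.867 / 1.053 = 1.772.

W_a / W_b ≈ 1.77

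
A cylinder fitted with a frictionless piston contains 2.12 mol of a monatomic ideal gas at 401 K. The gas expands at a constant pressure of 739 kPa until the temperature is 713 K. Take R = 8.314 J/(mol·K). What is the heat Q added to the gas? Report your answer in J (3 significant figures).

Q ≈ 13700 J

Isobaric: W = nRΔT = (2.12)(8.314)(312) = 5499 J.
ΔU = nCᵥΔT with Cᵥ = 3R/2: ΔU = (2.12)(12.47)(312) = 8249 J.
Q = ΔU + W = 8249 + 5499 = 13748 J.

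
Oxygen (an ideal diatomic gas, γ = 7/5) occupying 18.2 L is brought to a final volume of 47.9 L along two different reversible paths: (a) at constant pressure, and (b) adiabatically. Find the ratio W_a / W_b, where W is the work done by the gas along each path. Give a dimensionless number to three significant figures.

Path (a) isobaric: W = P₁(V₂ − V₁) → W_a/(P₁V₁) = 1.632.
Path (b) adiabatic: W = P₁V₁(1 − (V₁/V₂)^(γ−1))/(γ−1) → W_b/(P₁V₁) = 0.8024.
W_a / W_b = 1.632 / 0.8024 = 2.034.

W_a / W_b ≈ 2.03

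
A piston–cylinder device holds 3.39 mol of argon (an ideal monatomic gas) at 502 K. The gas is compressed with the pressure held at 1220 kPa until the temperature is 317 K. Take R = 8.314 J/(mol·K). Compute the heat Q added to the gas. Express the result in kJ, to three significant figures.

Isobaric: W = nRΔT = (3.39)(8.314)(-185) = -5214 J.
ΔU = nCᵥΔT with Cᵥ = 3R/2: ΔU = (3.39)(12.47)(-185) = -7821 J.
Q = ΔU + W = -7821 − 5214 = -13035 J.

Q ≈ -13.0 kJ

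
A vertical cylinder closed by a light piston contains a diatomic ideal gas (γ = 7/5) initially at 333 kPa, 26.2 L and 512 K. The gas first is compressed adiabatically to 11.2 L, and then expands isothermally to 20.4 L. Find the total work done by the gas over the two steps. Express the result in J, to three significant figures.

W_total ≈ -1480 J

Step 1 (adiabatic): W = (P₁V₁ − P₂V₂)/(γ−1) = (8725 − 12257)/0.4 = -8831 J.
After step 1: P = 1094 kPa, V = 11.2 L, T = 719.3 K.
Step 2 (isothermal): W = P₁V₁ ln(V₂/V₁) = (12257) ln(20.4/11.2) = 7349 J.
W_total = -8831 + 7349 = -1481 J.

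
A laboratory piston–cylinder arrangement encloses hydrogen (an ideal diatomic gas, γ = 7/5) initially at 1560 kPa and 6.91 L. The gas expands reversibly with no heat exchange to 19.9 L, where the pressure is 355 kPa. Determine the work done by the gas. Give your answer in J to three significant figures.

Adiabatic: W = (P₁V₁ − P₂V₂)/(γ − 1) with γ = 7/5.
P₁V₁ = 10780 J, P₂V₂ = 7064 J.
W = (10780 − 7064) / 0.4 = 9288 J.

W ≈ 9290 J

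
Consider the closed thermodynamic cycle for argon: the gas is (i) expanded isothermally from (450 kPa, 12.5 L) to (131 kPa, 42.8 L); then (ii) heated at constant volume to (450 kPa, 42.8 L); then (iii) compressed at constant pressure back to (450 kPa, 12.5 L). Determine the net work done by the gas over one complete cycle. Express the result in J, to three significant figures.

Leg (i): W = PᵢVᵢ ln(V_f/Vᵢ) = (5625) ln(42.8/12.5) = 6923 J.
Leg (ii): W = 0.
Leg (iii): W = PΔV = (450)(12.5 − 42.8) = -13635 J.
W_net = 6923 − 13635 = -6712 J.

W_net ≈ -6710 J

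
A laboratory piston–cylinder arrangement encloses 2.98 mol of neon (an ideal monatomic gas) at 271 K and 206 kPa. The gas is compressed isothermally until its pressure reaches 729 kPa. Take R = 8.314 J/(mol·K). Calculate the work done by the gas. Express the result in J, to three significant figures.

W ≈ -8490 J

Isothermal process: W = nRT ln(V₂/V₁) = nRT ln(P₁/P₂).
W = (2.98)(8.314)(271) × ln(206/729)
  = 6714 × ln(0.2826) = 6714 × -1.264
W_by_gas = -8485 J.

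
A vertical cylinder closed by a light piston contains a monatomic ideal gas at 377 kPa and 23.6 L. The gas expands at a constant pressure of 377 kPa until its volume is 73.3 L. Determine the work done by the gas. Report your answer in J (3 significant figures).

W ≈ 18700 J

Isobaric: W = P ΔV.
W = (377 kPa)(73.3 − 23.6 L) = (377)(49.7) = 18737 J.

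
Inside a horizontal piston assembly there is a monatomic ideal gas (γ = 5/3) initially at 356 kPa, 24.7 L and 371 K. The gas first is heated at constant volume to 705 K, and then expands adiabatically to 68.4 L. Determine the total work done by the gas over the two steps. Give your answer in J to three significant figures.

Step 1 (isochoric): W = 0 (constant volume).
After step 1: P = 676.5 kPa (V unchanged).
Step 2 (adiabatic): W = (P₁V₁ − P₂V₂)/(γ−1) = (16709 − 8473)/0.667 = 12354 J.
W_total = 0 + 12354 = 12354 J.

W_total ≈ 12400 J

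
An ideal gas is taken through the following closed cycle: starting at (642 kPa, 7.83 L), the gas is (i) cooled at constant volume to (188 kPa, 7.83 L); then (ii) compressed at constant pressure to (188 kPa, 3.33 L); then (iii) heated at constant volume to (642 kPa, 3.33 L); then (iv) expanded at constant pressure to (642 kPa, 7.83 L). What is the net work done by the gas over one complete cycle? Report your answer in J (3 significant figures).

W_net ≈ 2040 J

Constant-volume legs do no work.
W(ii) = (188)(3.33 − 7.83) = -846 J; W(iv) = (642)(7.83 − 3.33) = 2889 J.
W_net = -846 + 2889 = 2043 J (the clockwise enclosed area).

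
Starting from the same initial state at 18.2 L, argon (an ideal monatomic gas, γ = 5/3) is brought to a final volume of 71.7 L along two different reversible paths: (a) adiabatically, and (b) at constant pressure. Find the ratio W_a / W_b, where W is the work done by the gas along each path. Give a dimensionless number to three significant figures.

W_a / W_b ≈ 0.306

Path (a) adiabatic: W = P₁V₁(1 − (V₁/V₂)^(γ−1))/(γ−1) → W_a/(P₁V₁) = 0.8987.
Path (b) isobaric: W = P₁(V₂ − V₁) → W_b/(P₁V₁) = 2.94.
W_a / W_b = 0.8987 / 2.94 = 0.3057.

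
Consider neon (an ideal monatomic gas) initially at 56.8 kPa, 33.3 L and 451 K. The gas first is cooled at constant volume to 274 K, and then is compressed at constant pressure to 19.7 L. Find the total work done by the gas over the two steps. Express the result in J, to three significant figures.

W_total ≈ -469 J

Step 1 (isochoric): W = 0 (constant volume).
After step 1: P = 34.51 kPa (V unchanged).
Step 2 (isobaric): W = PΔV = (34.51 kPa)(19.7 − 33.3 L) = -469.3 J.
W_total = 0 − 469.3 = -469.3 J.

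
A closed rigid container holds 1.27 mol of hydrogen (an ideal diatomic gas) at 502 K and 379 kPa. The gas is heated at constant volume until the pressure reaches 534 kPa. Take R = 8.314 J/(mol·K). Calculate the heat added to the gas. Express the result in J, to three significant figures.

Q ≈ 5420 J

Constant volume ⇒ W = 0, so Q = ΔU = nCᵥΔT with Cᵥ = 5R/2 = 20.79 J/(mol·K).
At constant V, T₂/T₁ = P₂/P₁ ⇒ ΔT = T₁(P₂/P₁ − 1) = 502·(534/379 − 1) = 205.3 K.
ΔU = (1.27)(20.79)(205.3) = 5419 J.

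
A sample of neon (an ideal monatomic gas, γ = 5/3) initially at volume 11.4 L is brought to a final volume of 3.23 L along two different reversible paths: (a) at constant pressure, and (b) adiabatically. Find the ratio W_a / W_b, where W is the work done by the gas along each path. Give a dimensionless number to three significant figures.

W_a / W_b ≈ 0.362

Path (a) isobaric: W = P₁(V₂ − V₁) → W_a/(P₁V₁) = -0.7167.
Path (b) adiabatic: W = P₁V₁(1 − (V₁/V₂)^(γ−1))/(γ−1) → W_b/(P₁V₁) = -1.977.
W_a / W_b = -0.7167 / -1.977 = 0.3625.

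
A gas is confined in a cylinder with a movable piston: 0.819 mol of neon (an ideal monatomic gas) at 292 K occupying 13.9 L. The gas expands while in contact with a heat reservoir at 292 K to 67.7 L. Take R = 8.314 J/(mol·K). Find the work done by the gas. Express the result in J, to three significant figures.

W ≈ 3150 J

Isothermal: W = nRT ln(V₂/V₁).
W = (0.819)(8.314)(292) × ln(67.7/13.9)
  = 1988 × 1.583
W_by_gas = 3148 J.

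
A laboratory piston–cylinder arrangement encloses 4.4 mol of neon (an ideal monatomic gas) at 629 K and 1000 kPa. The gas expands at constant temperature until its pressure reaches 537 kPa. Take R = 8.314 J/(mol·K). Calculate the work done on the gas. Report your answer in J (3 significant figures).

Isothermal process: W = nRT ln(V₂/V₁) = nRT ln(P₁/P₂).
W = (4.4)(8.314)(629) × ln(1000/537)
  = 23010 × ln(1.862) = 23010 × 0.6218
W_by_gas = 14307 J; work on gas = −W_by = -14307 J.

W ≈ -14300 J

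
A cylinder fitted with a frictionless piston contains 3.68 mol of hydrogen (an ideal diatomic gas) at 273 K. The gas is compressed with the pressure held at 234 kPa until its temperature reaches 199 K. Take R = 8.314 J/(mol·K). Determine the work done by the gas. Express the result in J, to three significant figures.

Isobaric: W = P ΔV = nR ΔT.
W = (3.68)(8.314)(199 − 273) = -2264 J.

W ≈ -2260 J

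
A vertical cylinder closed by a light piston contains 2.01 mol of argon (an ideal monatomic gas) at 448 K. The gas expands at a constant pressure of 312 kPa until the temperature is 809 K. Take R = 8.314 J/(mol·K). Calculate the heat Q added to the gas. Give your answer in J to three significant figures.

Isobaric: W = nRΔT = (2.01)(8.314)(361) = 6033 J.
ΔU = nCᵥΔT with Cᵥ = 3R/2: ΔU = (2.01)(12.47)(361) = 9049 J.
Q = ΔU + W = 9049 + 6033 = 15082 J.

Q ≈ 15100 J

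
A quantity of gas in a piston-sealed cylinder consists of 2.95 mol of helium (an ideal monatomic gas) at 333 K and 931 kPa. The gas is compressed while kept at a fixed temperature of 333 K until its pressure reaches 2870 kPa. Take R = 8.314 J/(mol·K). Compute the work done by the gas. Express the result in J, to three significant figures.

Isothermal process: W = nRT ln(V₂/V₁) = nRT ln(P₁/P₂).
W = (2.95)(8.314)(333) × ln(931/2870)
  = 8167 × ln(0.3244) = 8167 × -1.126
W_by_gas = -9195 J.

W ≈ -9190 J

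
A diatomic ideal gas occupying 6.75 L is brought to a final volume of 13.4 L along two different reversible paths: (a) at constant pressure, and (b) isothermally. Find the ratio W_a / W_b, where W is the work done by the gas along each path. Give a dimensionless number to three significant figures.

W_a / W_b ≈ 1.44

Path (a) isobaric: W = P₁(V₂ − V₁) → W_a/(P₁V₁) = 0.9852.
Path (b) isothermal: W = P₁V₁ ln(V₂/V₁) → W_b/(P₁V₁) = 0.6857.
W_a / W_b = 0.9852 / 0.6857 = 1.437.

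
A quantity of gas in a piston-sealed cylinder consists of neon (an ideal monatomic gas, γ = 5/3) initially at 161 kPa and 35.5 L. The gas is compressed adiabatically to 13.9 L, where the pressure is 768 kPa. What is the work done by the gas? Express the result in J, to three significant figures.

W ≈ -7440 J

Adiabatic: W = (P₁V₁ − P₂V₂)/(γ − 1) with γ = 5/3.
P₁V₁ = 5716 J, P₂V₂ = 10675 J.
W = (5716 − 10675) / 0.6667 = -7440 J.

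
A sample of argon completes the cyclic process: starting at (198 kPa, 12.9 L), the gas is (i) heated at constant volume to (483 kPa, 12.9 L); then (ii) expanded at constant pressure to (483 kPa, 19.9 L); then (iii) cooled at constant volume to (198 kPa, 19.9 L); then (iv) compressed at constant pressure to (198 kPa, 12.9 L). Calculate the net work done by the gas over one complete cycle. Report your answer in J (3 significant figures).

Constant-volume legs do no work.
W(ii) = (483)(19.9 − 12.9) = 3381 J; W(iv) = (198)(12.9 − 19.9) = -1386 J.
W_net = 3381 − 1386 = 1995 J (the clockwise enclosed area).

W_net ≈ 1990 J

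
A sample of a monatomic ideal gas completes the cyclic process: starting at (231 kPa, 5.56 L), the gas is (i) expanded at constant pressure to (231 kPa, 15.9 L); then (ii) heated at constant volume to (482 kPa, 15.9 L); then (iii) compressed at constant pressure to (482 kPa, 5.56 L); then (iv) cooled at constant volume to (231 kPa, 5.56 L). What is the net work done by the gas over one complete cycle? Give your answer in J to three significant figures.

Constant-volume legs do no work.
W(i) = (231)(15.9 − 5.56) = 2389 J; W(iii) = (482)(5.56 − 15.9) = -4984 J.
W_net = 2389 − 4984 = -2595 J (the counter-clockwise enclosed area).

W_net ≈ -2600 J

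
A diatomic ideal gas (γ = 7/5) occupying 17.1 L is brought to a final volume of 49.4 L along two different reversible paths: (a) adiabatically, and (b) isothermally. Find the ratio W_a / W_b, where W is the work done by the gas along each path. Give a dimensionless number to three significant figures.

W_a / W_b ≈ 0.815

Path (a) adiabatic: W = P₁V₁(1 − (V₁/V₂)^(γ−1))/(γ−1) → W_a/(P₁V₁) = 0.8645.
Path (b) isothermal: W = P₁V₁ ln(V₂/V₁) → W_b/(P₁V₁) = 1.061.
W_a / W_b = 0.8645 / 1.061 = 0.8149.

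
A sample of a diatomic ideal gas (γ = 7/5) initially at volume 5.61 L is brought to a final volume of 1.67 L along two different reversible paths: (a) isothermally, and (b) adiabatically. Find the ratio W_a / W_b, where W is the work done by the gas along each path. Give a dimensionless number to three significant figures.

Path (a) isothermal: W = P₁V₁ ln(V₂/V₁) → W_a/(P₁V₁) = -1.212.
Path (b) adiabatic: W = P₁V₁(1 − (V₁/V₂)^(γ−1))/(γ−1) → W_b/(P₁V₁) = -1.559.
W_a / W_b = -1.212 / -1.559 = 0.7772.

W_a / W_b ≈ 0.777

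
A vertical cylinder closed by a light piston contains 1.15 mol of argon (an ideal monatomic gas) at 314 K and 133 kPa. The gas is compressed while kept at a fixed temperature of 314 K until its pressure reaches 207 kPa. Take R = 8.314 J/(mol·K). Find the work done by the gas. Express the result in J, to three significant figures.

W ≈ -1330 J

Isothermal process: W = nRT ln(V₂/V₁) = nRT ln(P₁/P₂).
W = (1.15)(8.314)(314) × ln(133/207)
  = 3002 × ln(0.6425) = 3002 × -0.4424
W_by_gas = -1328 J.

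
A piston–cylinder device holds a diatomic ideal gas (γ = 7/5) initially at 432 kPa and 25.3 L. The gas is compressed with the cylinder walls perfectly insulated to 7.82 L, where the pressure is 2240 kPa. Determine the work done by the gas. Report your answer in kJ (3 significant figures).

Adiabatic: W = (P₁V₁ − P₂V₂)/(γ − 1) with γ = 7/5.
P₁V₁ = 10930 J, P₂V₂ = 17517 J.
W = (10930 − 17517) / 0.4 = -16468 J.

W ≈ -16.5 kJ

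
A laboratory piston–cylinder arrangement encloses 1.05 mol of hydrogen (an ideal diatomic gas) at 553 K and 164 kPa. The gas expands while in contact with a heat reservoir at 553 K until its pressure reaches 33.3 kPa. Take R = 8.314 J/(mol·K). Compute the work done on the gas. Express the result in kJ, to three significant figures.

W ≈ -7.70 kJ

Isothermal process: W = nRT ln(V₂/V₁) = nRT ln(P₁/P₂).
W = (1.05)(8.314)(553) × ln(164/33.3)
  = 4828 × ln(4.925) = 4828 × 1.594
W_by_gas = 7697 J; work on gas = −W_by = -7697 J.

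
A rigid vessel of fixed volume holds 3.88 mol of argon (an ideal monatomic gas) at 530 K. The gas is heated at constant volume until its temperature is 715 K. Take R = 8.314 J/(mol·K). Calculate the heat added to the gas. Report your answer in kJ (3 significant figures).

Q ≈ 8.95 kJ

Constant volume ⇒ W = 0, so Q = ΔU = nCᵥΔT with Cᵥ = 3R/2 = 12.47 J/(mol·K).
ΔU = (3.88)(12.47)(715 − 530) = 8952 J.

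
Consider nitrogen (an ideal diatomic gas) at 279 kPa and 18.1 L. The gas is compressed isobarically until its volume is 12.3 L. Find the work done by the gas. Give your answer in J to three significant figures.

Isobaric: W = P ΔV.
W = (279 kPa)(12.3 − 18.1 L) = (279)(-5.8) = -1618 J.

W ≈ -1620 J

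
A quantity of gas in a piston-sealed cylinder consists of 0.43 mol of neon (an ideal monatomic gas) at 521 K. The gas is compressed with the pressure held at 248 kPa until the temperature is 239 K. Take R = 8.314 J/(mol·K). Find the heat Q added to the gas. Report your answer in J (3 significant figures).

Isobaric: W = nRΔT = (0.43)(8.314)(-282) = -1008 J.
ΔU = nCᵥΔT with Cᵥ = 3R/2: ΔU = (0.43)(12.47)(-282) = -1512 J.
Q = ΔU + W = -1512 − 1008 = -2520 J.

Q ≈ -2520 J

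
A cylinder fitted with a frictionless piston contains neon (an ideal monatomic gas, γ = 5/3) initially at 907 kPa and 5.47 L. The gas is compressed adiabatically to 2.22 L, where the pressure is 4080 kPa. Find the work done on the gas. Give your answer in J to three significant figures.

Adiabatic: W = (P₁V₁ − P₂V₂)/(γ − 1) with γ = 5/3.
P₁V₁ = 4961 J, P₂V₂ = 9058 J.
W = (4961 − 9058) / 0.6667 = -6144 J.
Work on gas = −W_by = 6144 J.

W ≈ 6140 J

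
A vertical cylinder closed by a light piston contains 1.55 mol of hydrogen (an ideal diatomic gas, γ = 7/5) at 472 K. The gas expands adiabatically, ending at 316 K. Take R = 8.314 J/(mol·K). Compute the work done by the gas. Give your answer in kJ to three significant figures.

W ≈ 5.03 kJ

Adiabatic ⇒ Q = 0, so W_by = −ΔU = nCᵥ(T₁ − T₂).
Cᵥ = 5R/2 = 20.79 J/(mol·K).
W = (1.55)(20.79)(472 − 316) = 5026 J.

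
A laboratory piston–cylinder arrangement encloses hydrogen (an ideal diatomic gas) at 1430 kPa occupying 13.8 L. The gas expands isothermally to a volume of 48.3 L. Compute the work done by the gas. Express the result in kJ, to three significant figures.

Isothermal: W = nRT ln(V₂/V₁) = P₁V₁ ln(V₂/V₁).
P₁V₁ = (1430 kPa)(13.8 L) = 19734 J.
W = 19734 × ln(48.3/13.8) = 19734 × 1.253
W_by_gas = 24722 J.

W ≈ 24.7 kJ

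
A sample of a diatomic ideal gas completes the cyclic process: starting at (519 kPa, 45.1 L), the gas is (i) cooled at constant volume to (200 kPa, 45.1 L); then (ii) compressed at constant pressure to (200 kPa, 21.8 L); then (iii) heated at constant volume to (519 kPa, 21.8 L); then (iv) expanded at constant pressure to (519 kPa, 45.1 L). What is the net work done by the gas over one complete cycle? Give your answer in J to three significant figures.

W_net ≈ 7430 J

Constant-volume legs do no work.
W(ii) = (200)(21.8 − 45.1) = -4660 J; W(iv) = (519)(45.1 − 21.8) = 12093 J.
W_net = -4660 + 12093 = 7433 J (the clockwise enclosed area).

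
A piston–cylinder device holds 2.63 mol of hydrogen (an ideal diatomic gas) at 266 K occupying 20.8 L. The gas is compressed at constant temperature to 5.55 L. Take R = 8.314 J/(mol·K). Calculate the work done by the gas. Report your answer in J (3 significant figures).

W ≈ -7680 J

Isothermal: W = nRT ln(V₂/V₁).
W = (2.63)(8.314)(266) × ln(5.55/20.8)
  = 5816 × -1.321
W_by_gas = -7684 J.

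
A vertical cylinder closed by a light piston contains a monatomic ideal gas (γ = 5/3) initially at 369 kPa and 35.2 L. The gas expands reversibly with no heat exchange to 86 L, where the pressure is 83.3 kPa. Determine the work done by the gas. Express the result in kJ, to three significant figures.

W ≈ 8.74 kJ

Adiabatic: W = (P₁V₁ − P₂V₂)/(γ − 1) with γ = 5/3.
P₁V₁ = 12989 J, P₂V₂ = 7164 J.
W = (12989 − 7164) / 0.6667 = 8738 J.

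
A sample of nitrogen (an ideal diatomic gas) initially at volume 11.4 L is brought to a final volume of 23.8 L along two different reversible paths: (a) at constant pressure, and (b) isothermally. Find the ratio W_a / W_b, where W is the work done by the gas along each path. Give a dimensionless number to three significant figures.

W_a / W_b ≈ 1.48

Path (a) isobaric: W = P₁(V₂ − V₁) → W_a/(P₁V₁) = 1.088.
Path (b) isothermal: W = P₁V₁ ln(V₂/V₁) → W_b/(P₁V₁) = 0.7361.
W_a / W_b = 1.088 / 0.7361 = 1.478.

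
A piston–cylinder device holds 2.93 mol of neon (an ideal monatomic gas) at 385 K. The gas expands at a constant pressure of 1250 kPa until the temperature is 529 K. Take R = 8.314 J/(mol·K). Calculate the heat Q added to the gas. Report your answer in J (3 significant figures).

Isobaric: W = nRΔT = (2.93)(8.314)(144) = 3508 J.
ΔU = nCᵥΔT with Cᵥ = 3R/2: ΔU = (2.93)(12.47)(144) = 5262 J.
Q = ΔU + W = 5262 + 3508 = 8770 J.

Q ≈ 8770 J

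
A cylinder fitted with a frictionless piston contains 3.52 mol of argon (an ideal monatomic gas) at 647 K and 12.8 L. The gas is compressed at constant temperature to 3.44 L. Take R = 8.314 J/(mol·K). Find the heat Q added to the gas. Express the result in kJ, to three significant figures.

Q ≈ -24.9 kJ

Isothermal ⇒ ΔU = 0, so Q = W = nRT ln(V₂/V₁).
Q = (3.52)(8.314)(647) ln(3.44/12.8) = 18935 × -1.314 = -24880 J.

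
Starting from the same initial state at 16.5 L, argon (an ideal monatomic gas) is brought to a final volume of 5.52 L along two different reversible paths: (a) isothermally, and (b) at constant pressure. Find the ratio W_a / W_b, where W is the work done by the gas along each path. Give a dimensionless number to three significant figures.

W_a / W_b ≈ 1.65

Path (a) isothermal: W = P₁V₁ ln(V₂/V₁) → W_a/(P₁V₁) = -1.095.
Path (b) isobaric: W = P₁(V₂ − V₁) → W_b/(P₁V₁) = -0.6655.
W_a / W_b = -1.095 / -0.6655 = 1.645.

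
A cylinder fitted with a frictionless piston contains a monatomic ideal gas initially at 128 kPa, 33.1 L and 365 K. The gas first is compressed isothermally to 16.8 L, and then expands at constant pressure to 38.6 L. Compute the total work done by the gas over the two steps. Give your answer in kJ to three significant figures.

W_total ≈ 2.62 kJ

Step 1 (isothermal): W = P₁V₁ ln(V₂/V₁) = (4237) ln(16.8/33.1) = -2873 J.
After step 1: P = 252.2 kPa, V = 16.8 L, T = 365 K.
Step 2 (isobaric): W = PΔV = (252.2 kPa)(38.6 − 16.8 L) = 5498 J.
W_total = -2873 + 5498 = 2625 J.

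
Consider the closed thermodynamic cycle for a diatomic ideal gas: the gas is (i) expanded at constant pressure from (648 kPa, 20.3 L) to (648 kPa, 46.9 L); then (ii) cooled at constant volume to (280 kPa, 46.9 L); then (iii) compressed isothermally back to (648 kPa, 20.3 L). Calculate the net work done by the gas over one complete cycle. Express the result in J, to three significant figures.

W_net ≈ 6240 J

Leg (i): W = PΔV = (648)(46.9 − 20.3) = 17237 J.
Leg (ii): W = 0.
Leg (iii): W = PᵢVᵢ ln(V_f/Vᵢ) = (13132) ln(20.3/46.9) = -10997 J.
W_net = 17237 − 10997 = 6240 J.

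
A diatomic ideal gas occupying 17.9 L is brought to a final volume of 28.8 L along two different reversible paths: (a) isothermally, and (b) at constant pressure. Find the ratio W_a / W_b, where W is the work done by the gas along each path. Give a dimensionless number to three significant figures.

W_a / W_b ≈ 0.781

Path (a) isothermal: W = P₁V₁ ln(V₂/V₁) → W_a/(P₁V₁) = 0.4756.
Path (b) isobaric: W = P₁(V₂ − V₁) → W_b/(P₁V₁) = 0.6089.
W_a / W_b = 0.4756 / 0.6089 = 0.781.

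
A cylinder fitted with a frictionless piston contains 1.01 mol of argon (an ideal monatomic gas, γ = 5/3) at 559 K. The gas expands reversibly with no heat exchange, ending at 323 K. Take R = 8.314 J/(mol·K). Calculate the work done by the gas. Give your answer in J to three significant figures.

Adiabatic ⇒ Q = 0, so W_by = −ΔU = nCᵥ(T₁ − T₂).
Cᵥ = 3R/2 = 12.47 J/(mol·K).
W = (1.01)(12.47)(559 − 323) = 2973 J.

W ≈ 2970 J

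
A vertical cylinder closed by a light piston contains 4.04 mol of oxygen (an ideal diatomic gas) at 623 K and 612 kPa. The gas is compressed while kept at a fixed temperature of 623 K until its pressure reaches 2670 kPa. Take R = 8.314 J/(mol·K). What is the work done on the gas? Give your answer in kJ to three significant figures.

Isothermal process: W = nRT ln(V₂/V₁) = nRT ln(P₁/P₂).
W = (4.04)(8.314)(623) × ln(612/2670)
  = 20926 × ln(0.2292) = 20926 × -1.473
W_by_gas = -30826 J; work on gas = −W_by = 30826 J.

W ≈ 30.8 kJ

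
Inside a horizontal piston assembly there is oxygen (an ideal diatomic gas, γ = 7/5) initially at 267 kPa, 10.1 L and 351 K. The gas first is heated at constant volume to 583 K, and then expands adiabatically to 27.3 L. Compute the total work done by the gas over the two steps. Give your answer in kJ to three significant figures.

W_total ≈ 3.67 kJ

Step 1 (isochoric): W = 0 (constant volume).
After step 1: P = 443.5 kPa (V unchanged).
Step 2 (adiabatic): W = (P₁V₁ − P₂V₂)/(γ−1) = (4479 − 3009)/0.4 = 3675 J.
W_total = 0 + 3675 = 3675 J.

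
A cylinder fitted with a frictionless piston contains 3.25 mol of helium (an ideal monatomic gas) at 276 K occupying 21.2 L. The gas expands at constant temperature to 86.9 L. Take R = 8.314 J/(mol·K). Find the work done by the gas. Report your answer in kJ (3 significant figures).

Isothermal: W = nRT ln(V₂/V₁).
W = (3.25)(8.314)(276) × ln(86.9/21.2)
  = 7458 × 1.411
W_by_gas = 10521 J.

W ≈ 10.5 kJ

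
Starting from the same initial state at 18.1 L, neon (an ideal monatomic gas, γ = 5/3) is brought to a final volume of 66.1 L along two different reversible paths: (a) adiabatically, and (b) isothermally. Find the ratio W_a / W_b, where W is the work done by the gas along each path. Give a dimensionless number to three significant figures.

W_a / W_b ≈ 0.670

Path (a) adiabatic: W = P₁V₁(1 − (V₁/V₂)^(γ−1))/(γ−1) → W_a/(P₁V₁) = 0.8675.
Path (b) isothermal: W = P₁V₁ ln(V₂/V₁) → W_b/(P₁V₁) = 1.295.
W_a / W_b = 0.8675 / 1.295 = 0.6697.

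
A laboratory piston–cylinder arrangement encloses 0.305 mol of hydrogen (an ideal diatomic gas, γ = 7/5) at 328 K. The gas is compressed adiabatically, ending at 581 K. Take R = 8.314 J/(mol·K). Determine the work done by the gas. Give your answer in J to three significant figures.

W ≈ -1600 J

Adiabatic ⇒ Q = 0, so W_by = −ΔU = nCᵥ(T₁ − T₂).
Cᵥ = 5R/2 = 20.79 J/(mol·K).
W = (0.305)(20.79)(328 − 581) = -1604 J.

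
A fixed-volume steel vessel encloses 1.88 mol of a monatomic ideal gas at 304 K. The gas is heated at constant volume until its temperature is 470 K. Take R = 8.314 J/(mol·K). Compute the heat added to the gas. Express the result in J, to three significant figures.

Constant volume ⇒ W = 0, so Q = ΔU = nCᵥΔT with Cᵥ = 3R/2 = 12.47 J/(mol·K).
ΔU = (1.88)(12.47)(470 − 304) = 3892 J.

Q ≈ 3890 J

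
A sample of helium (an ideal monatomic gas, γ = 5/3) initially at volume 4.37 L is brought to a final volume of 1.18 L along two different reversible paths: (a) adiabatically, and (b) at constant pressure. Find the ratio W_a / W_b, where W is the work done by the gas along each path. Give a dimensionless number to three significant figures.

W_a / W_b ≈ 2.86

Path (a) adiabatic: W = P₁V₁(1 − (V₁/V₂)^(γ−1))/(γ−1) → W_a/(P₁V₁) = -2.091.
Path (b) isobaric: W = P₁(V₂ − V₁) → W_b/(P₁V₁) = -0.73.
W_a / W_b = -2.091 / -0.73 = 2.864.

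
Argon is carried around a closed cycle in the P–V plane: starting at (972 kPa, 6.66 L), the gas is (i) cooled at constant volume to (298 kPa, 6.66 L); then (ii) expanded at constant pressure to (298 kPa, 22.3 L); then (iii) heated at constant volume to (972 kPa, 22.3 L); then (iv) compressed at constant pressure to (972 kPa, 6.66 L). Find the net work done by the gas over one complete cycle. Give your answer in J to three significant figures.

W_net ≈ -10500 J

Constant-volume legs do no work.
W(ii) = (298)(22.3 − 6.66) = 4661 J; W(iv) = (972)(6.66 − 22.3) = -15202 J.
W_net = 4661 − 15202 = -10541 J (the counter-clockwise enclosed area).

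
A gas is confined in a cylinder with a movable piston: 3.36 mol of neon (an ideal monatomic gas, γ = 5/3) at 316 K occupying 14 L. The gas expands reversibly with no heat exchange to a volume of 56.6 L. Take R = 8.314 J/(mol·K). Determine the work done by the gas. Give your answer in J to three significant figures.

W ≈ 8020 J

Adiabatic: TV^(γ−1) = const with γ = 5/3.
T₂ = T₁ (V₁/V₂)^(γ−1) = 316 × (14/56.6)^0.667 = 316 × 0.394 = 124.5 K.
W_by = nCᵥ(T₁ − T₂) = (3.36)(12.47)(316 − 124.5) = 8024 J.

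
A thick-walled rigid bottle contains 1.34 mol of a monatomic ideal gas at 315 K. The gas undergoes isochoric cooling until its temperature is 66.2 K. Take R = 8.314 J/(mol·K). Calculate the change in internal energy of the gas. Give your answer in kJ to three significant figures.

ΔU ≈ -4.16 kJ

Constant volume ⇒ W = 0, so Q = ΔU = nCᵥΔT with Cᵥ = 3R/2 = 12.47 J/(mol·K).
ΔU = (1.34)(12.47)(66.2 − 315) = -4158 J.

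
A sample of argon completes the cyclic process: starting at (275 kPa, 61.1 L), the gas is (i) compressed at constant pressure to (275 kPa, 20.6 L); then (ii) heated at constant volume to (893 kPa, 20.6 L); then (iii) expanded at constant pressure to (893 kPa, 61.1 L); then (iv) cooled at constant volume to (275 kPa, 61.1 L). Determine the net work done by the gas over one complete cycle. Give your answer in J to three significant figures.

W_net ≈ 25000 J

Constant-volume legs do no work.
W(i) = (275)(20.6 − 61.1) = -11138 J; W(iii) = (893)(61.1 − 20.6) = 36166 J.
W_net = -11138 + 36166 = 25029 J (the clockwise enclosed area).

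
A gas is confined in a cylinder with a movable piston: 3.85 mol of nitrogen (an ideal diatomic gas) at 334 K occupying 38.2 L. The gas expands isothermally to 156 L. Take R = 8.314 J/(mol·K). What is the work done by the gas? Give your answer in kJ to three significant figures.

Isothermal: W = nRT ln(V₂/V₁).
W = (3.85)(8.314)(334) × ln(156/38.2)
  = 10691 × 1.407
W_by_gas = 15042 J.

W ≈ 15.0 kJ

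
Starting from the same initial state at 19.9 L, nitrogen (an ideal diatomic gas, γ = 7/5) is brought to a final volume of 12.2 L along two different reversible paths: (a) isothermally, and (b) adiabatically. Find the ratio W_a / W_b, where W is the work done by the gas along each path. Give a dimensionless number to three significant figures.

W_a / W_b ≈ 0.905

Path (a) isothermal: W = P₁V₁ ln(V₂/V₁) → W_a/(P₁V₁) = -0.4893.
Path (b) adiabatic: W = P₁V₁(1 − (V₁/V₂)^(γ−1))/(γ−1) → W_b/(P₁V₁) = -0.5404.
W_a / W_b = -0.4893 / -0.5404 = 0.9053.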